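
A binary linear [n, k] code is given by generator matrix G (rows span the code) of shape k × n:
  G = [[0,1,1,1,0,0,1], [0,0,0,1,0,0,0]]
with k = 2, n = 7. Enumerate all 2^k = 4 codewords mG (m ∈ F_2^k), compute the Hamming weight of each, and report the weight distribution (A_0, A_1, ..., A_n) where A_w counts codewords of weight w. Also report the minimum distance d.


Weight distribution: A_0 = 1, A_1 = 1, A_3 = 1, A_4 = 1. Minimum distance d = 1.

Enumerate all 2^2 = 4 messages m ∈ F_2^2.
For each, compute codeword c = mG in F_2^7, then tally its weight.
  m = 00 → c = 0000000, weight = 0.
  m = 10 → c = 0111001, weight = 4.
  m = 01 → c = 0001000, weight = 1.
  m = 11 → c = 0110001, weight = 3.
Tally weights:
  weight 0: 1 codewords.
  weight 1: 1 codewords.
  weight 3: 1 codewords.
  weight 4: 1 codewords.
Minimum distance d = smallest w > 0 with A_w > 0 = 1.
Sanity: Σ A_w = 4 = 2^2 = 4 ✓.


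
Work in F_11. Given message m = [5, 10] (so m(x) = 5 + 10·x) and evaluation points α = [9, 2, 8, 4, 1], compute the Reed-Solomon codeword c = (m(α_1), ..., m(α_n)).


c = [7, 3, 8, 1, 4]

Message polynomial: m(x) = 5 + 10·x (mod 11).
For each evaluation point α_i, compute m(α_i) mod 11:
  α_1 = 9: Horner steps 10 → 7, so m(9) = 7.
  α_2 = 2: Horner steps 10 → 3, so m(2) = 3.
  α_3 = 8: Horner steps 10 → 8, so m(8) = 8.
  α_4 = 4: Horner steps 10 → 1, so m(4) = 1.
  α_5 = 1: Horner steps 10 → 4, so m(1) = 4.
Codeword c = [7, 3, 8, 1, 4] ∈ F_11^5.


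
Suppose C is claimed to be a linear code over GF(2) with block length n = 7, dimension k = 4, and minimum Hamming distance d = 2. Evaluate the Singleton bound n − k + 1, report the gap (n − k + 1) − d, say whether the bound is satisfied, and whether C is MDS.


Singleton RHS = n − k + 1 = 4, slack = 2, bound satisfied, not MDS.

Singleton bound: d ≤ n − k + 1.
Here n = 7, k = 4, so n − k + 1 = 4.
Given d = 2, check d ≤ 4: YES.
Slack = (n − k + 1) − d = 2.
The code is NOT MDS (slack = 2 > 0).
Description: the claimed parameters are [7, 4, 2]_2; such a code would be non-MDS.


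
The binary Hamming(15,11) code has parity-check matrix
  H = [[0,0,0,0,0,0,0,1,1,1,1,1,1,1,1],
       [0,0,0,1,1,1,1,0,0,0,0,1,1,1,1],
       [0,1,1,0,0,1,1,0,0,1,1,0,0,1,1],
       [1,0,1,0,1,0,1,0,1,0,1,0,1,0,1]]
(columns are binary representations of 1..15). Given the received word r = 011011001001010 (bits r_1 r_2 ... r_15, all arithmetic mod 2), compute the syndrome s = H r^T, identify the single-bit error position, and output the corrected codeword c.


s = (1, 0, 0, 1)^T, error position = 9, corrected codeword c = 011011000001010

Compute s = H r^T mod 2 one row at a time:
  s_1 = 0 + 1 + 0 + 0 + 1 + 0 + 1 + 0 = 3 ≡ 1 (mod 2).
  s_2 = 0 + 1 + 1 + 0 + 1 + 0 + 1 + 0 = 4 ≡ 0 (mod 2).
  s_3 = 1 + 1 + 1 + 0 + 0 + 0 + 1 + 0 = 4 ≡ 0 (mod 2).
  s_4 = 0 + 1 + 1 + 0 + 1 + 0 + 0 + 0 = 3 ≡ 1 (mod 2).
s = (1, 0, 0, 1)^T — this equals column 9 of H (binary 1001), so error is at position 9.
Correct: flip bit 9 of r = 011011001001010 to get c = 011011000001010.


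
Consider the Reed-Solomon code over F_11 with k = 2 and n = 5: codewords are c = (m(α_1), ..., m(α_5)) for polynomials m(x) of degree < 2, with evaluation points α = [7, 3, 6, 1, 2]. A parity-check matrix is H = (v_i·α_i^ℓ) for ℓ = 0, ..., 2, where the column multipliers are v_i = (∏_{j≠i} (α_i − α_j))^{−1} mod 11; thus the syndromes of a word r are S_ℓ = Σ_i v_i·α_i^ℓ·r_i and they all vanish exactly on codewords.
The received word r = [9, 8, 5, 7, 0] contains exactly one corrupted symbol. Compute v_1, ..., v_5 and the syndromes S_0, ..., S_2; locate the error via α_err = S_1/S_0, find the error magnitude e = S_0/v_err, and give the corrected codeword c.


S = (2, 6, 7), error at position 2, error magnitude e = 4, c = [9, 4, 5, 7, 0].

Step 1: column multipliers v_i = (∏_{j≠i}(α_i − α_j))^{−1} mod 11.
  i = 1 (α = 7): (7−3)(7−6)(7−1)(7−2) = 4·1·6·5 = 120 ≡ 10, so v_1 = 10^{−1} = 10 (mod 11).
  i = 2 (α = 3): (3−7)(3−6)(3−1)(3−2) = (−4)·(−3)·2·1 = 24 ≡ 2, so v_2 = 2^{−1} = 6 (mod 11).
  i = 3 (α = 6): (6−7)(6−3)(6−1)(6−2) = (−1)·3·5·4 = −60 ≡ 6, so v_3 = 6^{−1} = 2 (mod 11).
  i = 4 (α = 1): (1−7)(1−3)(1−6)(1−2) = (−6)·(−2)·(−5)·(−1) = 60 ≡ 5, so v_4 = 5^{−1} = 9 (mod 11).
  i = 5 (α = 2): (2−7)(2−3)(2−6)(2−1) = (−5)·(−1)·(−4)·1 = −20 ≡ 2, so v_5 = 2^{−1} = 6 (mod 11).
  v = [10, 6, 2, 9, 6].
Step 2: syndromes of r = [9, 8, 5, 7, 0] (all sums mod 11).
  S_0 = Σ v_i r_i = 10·9 + 6·8 + 2·5 + 9·7 + 6·0 = 211 ≡ 2.
  S_1 = Σ v_i α_i r_i = 10·7·9 + 6·3·8 + 2·6·5 + 9·1·7 + 6·2·0 = 897 ≡ 6.
  α_i^2 mod 11 = [5, 9, 3, 1, 4].
  S_2 = Σ v_i α_i^2 r_i = 10·5·9 + 6·9·8 + 2·3·5 + 9·1·7 + 6·4·0 = 975 ≡ 7.
  S = (2, 6, 7) ≠ 0, so r is not a codeword (an error is present).
Step 3: locate the error. For a single error e at position i, S_ℓ = v_i·e·α_i^ℓ, so α_err = S_1/S_0.
  S_0^{−1} = 2^{−1} = 6 (mod 11), so α_err = 6·6 = 36 ≡ 3 = α_2. Error position i = 2.
  Consistency check: S_2/S_1 = 7·2 = 14 ≡ 3 = α_err ✓ (single-error assumption holds).
Step 4: error magnitude e = S_0/v_2 = S_0·∏_{j≠2}(α_2 − α_j) = 2·2 = 4 ≡ 4 (mod 11).
Step 5: correct position 2: c_2 = r_2 − e = 8 − 4 ≡ 4 (mod 11). Hence c = [9, 4, 5, 7, 0].
  Check: interpolating c through the α_i gives m(x) = 3 + 4·x (degree < 2) with m(α_i) = c_i for every i, so c is indeed a codeword.


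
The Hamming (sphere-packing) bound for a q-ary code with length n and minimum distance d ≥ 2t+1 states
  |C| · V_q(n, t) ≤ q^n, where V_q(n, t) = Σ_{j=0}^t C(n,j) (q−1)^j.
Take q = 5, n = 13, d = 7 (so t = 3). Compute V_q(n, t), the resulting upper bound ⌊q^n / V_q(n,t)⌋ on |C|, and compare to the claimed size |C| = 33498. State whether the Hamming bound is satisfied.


V_q(n, t) = 19605, q^n = 1220703125, Hamming bound = 62264, |C| = 33498 ≤ bound (satisfied).

Step 1: Compute V_q(n, t) = Σ_{j=0}^3 C(n, j) (q−1)^j.
  j = 0: C(13,0)·(4)^0 = 1·1 = 1.
  j = 1: C(13,1)·(4)^1 = 13·4 = 52.
  j = 2: C(13,2)·(4)^2 = 78·16 = 1248.
  j = 3: C(13,3)·(4)^3 = 286·64 = 18304.
  V_q(n, t) = 1 + 52 + 1248 + 18304 = 19605.
Step 2: q^n = 5^13 = 1220703125.
Step 3: Hamming bound ⌊q^n / V_q(n,t)⌋ = ⌊1220703125/19605⌋ = 62264.
Step 4: Compare |C| = 33498 to 62264: satisfied.
The claimed |C| lies below the Hamming bound.


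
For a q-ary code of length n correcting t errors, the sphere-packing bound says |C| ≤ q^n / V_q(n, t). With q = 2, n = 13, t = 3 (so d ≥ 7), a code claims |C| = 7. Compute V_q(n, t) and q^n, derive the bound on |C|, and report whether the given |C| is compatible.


V_q(n, t) = 378, q^n = 8192, Hamming bound = 21, |C| = 7 ≤ bound (satisfied).

Step 1: Compute V_q(n, t) = Σ_{j=0}^3 C(n, j) (q−1)^j.
  j = 0: C(13,0)·(1)^0 = 1·1 = 1.
  j = 1: C(13,1)·(1)^1 = 13·1 = 13.
  j = 2: C(13,2)·(1)^2 = 78·1 = 78.
  j = 3: C(13,3)·(1)^3 = 286·1 = 286.
  V_q(n, t) = 1 + 13 + 78 + 286 = 378.
Step 2: q^n = 2^13 = 8192.
Step 3: Hamming bound ⌊q^n / V_q(n,t)⌋ = ⌊8192/378⌋ = 21.
Step 4: Compare |C| = 7 to 21: satisfied.
The claimed |C| lies below the Hamming bound.


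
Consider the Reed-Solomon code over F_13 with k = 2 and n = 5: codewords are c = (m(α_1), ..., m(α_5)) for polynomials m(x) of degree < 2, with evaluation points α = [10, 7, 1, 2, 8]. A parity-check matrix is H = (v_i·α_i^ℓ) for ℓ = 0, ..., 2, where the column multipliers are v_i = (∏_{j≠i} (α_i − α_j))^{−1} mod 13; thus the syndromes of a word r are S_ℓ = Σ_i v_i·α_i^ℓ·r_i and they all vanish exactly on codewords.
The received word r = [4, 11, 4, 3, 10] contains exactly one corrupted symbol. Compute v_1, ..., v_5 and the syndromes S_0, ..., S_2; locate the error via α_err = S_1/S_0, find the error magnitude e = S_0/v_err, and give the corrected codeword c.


S = (3, 4, 1), error at position 1, error magnitude e = 9, c = [8, 11, 4, 3, 10].

Step 1: column multipliers v_i = (∏_{j≠i}(α_i − α_j))^{−1} mod 13.
  i = 1 (α = 10): (10−7)(10−1)(10−2)(10−8) = 3·9·8·2 = 432 ≡ 3, so v_1 = 3^{−1} = 9 (mod 13).
  i = 2 (α = 7): (7−10)(7−1)(7−2)(7−8) = (−3)·6·5·(−1) = 90 ≡ 12, so v_2 = 12^{−1} = 12 (mod 13).
  i = 3 (α = 1): (1−10)(1−7)(1−2)(1−8) = (−9)·(−6)·(−1)·(−7) = 378 ≡ 1, so v_3 = 1^{−1} = 1 (mod 13).
  i = 4 (α = 2): (2−10)(2−7)(2−1)(2−8) = (−8)·(−5)·1·(−6) = −240 ≡ 7, so v_4 = 7^{−1} = 2 (mod 13).
  i = 5 (α = 8): (8−10)(8−7)(8−1)(8−2) = (−2)·1·7·6 = −84 ≡ 7, so v_5 = 7^{−1} = 2 (mod 13).
  v = [9, 12, 1, 2, 2].
Step 2: syndromes of r = [4, 11, 4, 3, 10] (all sums mod 13).
  S_0 = Σ v_i r_i = 9·4 + 12·11 + 1·4 + 2·3 + 2·10 = 198 ≡ 3.
  S_1 = Σ v_i α_i r_i = 9·10·4 + 12·7·11 + 1·1·4 + 2·2·3 + 2·8·10 = 1460 ≡ 4.
  α_i^2 mod 13 = [9, 10, 1, 4, 12].
  S_2 = Σ v_i α_i^2 r_i = 9·9·4 + 12·10·11 + 1·1·4 + 2·4·3 + 2·12·10 = 1912 ≡ 1.
  S = (3, 4, 1) ≠ 0, so r is not a codeword (an error is present).
Step 3: locate the error. For a single error e at position i, S_ℓ = v_i·e·α_i^ℓ, so α_err = S_1/S_0.
  S_0^{−1} = 3^{−1} = 9 (mod 13), so α_err = 4·9 = 36 ≡ 10 = α_1. Error position i = 1.
  Consistency check: S_2/S_1 = 1·10 = 10 ≡ 10 = α_err ✓ (single-error assumption holds).
Step 4: error magnitude e = S_0/v_1 = S_0·∏_{j≠1}(α_1 − α_j) = 3·3 = 9 ≡ 9 (mod 13).
Step 5: correct position 1: c_1 = r_1 − e = 4 − 9 ≡ 8 (mod 13). Hence c = [8, 11, 4, 3, 10].
  Check: interpolating c through the α_i gives m(x) = 5 + 12·x (degree < 2) with m(α_i) = c_i for every i, so c is indeed a codeword.


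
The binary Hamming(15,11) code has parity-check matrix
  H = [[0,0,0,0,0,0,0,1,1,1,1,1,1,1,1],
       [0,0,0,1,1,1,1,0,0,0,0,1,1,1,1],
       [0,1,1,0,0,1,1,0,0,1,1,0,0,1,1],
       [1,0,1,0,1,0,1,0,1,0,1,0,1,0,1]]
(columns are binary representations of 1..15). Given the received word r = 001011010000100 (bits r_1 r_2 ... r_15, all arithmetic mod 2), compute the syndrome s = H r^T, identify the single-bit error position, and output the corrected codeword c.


s = (0, 1, 0, 1)^T, error position = 5, corrected codeword c = 001001010000100

Compute s = H r^T mod 2 one row at a time:
  s_1 = 1 + 0 + 0 + 0 + 0 + 1 + 0 + 0 = 2 ≡ 0 (mod 2).
  s_2 = 0 + 1 + 1 + 0 + 0 + 1 + 0 + 0 = 3 ≡ 1 (mod 2).
  s_3 = 0 + 1 + 1 + 0 + 0 + 0 + 0 + 0 = 2 ≡ 0 (mod 2).
  s_4 = 0 + 1 + 1 + 0 + 0 + 0 + 1 + 0 = 3 ≡ 1 (mod 2).
s = (0, 1, 0, 1)^T — this equals column 5 of H (binary 0101), so error is at position 5.
Correct: flip bit 5 of r = 001011010000100 to get c = 001001010000100.


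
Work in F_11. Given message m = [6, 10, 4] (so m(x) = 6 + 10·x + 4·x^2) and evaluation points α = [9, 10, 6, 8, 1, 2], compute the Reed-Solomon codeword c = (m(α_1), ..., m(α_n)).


c = [2, 0, 1, 1, 9, 9]

Message polynomial: m(x) = 6 + 10·x + 4·x^2 (mod 11).
For each evaluation point α_i, compute m(α_i) mod 11:
  α_1 = 9: Horner steps 4 → 2 → 2, so m(9) = 2.
  α_2 = 10: Horner steps 4 → 6 → 0, so m(10) = 0.
  α_3 = 6: Horner steps 4 → 1 → 1, so m(6) = 1.
  α_4 = 8: Horner steps 4 → 9 → 1, so m(8) = 1.
  α_5 = 1: Horner steps 4 → 3 → 9, so m(1) = 9.
  α_6 = 2: Horner steps 4 → 7 → 9, so m(2) = 9.
Codeword c = [2, 0, 1, 1, 9, 9] ∈ F_11^6.


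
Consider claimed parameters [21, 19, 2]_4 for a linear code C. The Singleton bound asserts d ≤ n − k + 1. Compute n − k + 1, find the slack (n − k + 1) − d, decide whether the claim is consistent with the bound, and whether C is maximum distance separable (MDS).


Singleton RHS = n − k + 1 = 3, slack = 1, bound satisfied, not MDS.

Singleton bound: d ≤ n − k + 1.
Here n = 21, k = 19, so n − k + 1 = 3.
Given d = 2, check d ≤ 3: YES.
Slack = (n − k + 1) − d = 1.
The code is NOT MDS (slack = 1 > 0).
Description: the claimed parameters are [21, 19, 2]_4; such a code would be non-MDS.


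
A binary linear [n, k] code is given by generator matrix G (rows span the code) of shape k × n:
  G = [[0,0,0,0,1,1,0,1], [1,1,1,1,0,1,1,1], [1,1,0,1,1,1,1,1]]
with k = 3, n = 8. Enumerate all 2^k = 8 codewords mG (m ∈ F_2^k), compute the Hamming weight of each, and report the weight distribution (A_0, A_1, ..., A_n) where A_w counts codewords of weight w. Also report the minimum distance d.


Weight distribution: A_0 = 1, A_2 = 1, A_3 = 2, A_4 = 1, A_6 = 1, A_7 = 2. Minimum distance d = 2.

Enumerate all 2^3 = 8 messages m ∈ F_2^3.
For each, compute codeword c = mG in F_2^8, then tally its weight.
  m = 000 → c = 00000000, weight = 0.
  m = 100 → c = 00001101, weight = 3.
  m = 010 → c = 11110111, weight = 7.
  m = 110 → c = 11111010, weight = 6.
  m = 001 → c = 11011111, weight = 7.
  m = 101 → c = 11010010, weight = 4.
  m = 011 → c = 00101000, weight = 2.
  m = 111 → c = 00100101, weight = 3.
Tally weights:
  weight 0: 1 codewords.
  weight 2: 1 codewords.
  weight 3: 2 codewords.
  weight 4: 1 codewords.
  weight 6: 1 codewords.
  weight 7: 2 codewords.
Minimum distance d = smallest w > 0 with A_w > 0 = 2.
Sanity: Σ A_w = 8 = 2^3 = 8 ✓.


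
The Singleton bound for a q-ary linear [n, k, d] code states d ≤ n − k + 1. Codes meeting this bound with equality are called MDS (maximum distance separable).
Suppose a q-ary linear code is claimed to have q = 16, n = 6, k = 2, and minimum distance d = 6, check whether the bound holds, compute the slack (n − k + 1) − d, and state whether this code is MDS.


Singleton RHS = n − k + 1 = 5, slack = -1, bound violated (no such code; not MDS).

Singleton bound: d ≤ n − k + 1.
Here n = 6, k = 2, so n − k + 1 = 5.
Given d = 6, check d ≤ 5: NO.
Slack = (n − k + 1) − d = -1.
The slack is negative: d = 6 exceeds n − k + 1 = 5 by 1, so the Singleton bound is violated and no linear [6, 2, 6]_16 code can exist. In particular it is not MDS (MDS requires d = n − k + 1 exactly).
Description: the claimed parameters are [6, 2, 6]_16; such a code would be impossible (violates the Singleton bound).


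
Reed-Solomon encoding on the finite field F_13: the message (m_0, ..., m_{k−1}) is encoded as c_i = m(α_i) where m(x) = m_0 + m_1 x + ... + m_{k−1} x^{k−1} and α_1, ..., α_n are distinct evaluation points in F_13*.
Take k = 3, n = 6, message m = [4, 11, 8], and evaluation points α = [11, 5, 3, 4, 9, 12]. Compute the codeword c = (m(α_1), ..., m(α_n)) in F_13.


c = [1, 12, 5, 7, 10, 1]

Message polynomial: m(x) = 4 + 11·x + 8·x^2 (mod 13).
For each evaluation point α_i, compute m(α_i) mod 13:
  α_1 = 11: Horner steps 8 → 8 → 1, so m(11) = 1.
  α_2 = 5: Horner steps 8 → 12 → 12, so m(5) = 12.
  α_3 = 3: Horner steps 8 → 9 → 5, so m(3) = 5.
  α_4 = 4: Horner steps 8 → 4 → 7, so m(4) = 7.
  α_5 = 9: Horner steps 8 → 5 → 10, so m(9) = 10.
  α_6 = 12: Horner steps 8 → 3 → 1, so m(12) = 1.
Codeword c = [1, 12, 5, 7, 10, 1] ∈ F_13^6.


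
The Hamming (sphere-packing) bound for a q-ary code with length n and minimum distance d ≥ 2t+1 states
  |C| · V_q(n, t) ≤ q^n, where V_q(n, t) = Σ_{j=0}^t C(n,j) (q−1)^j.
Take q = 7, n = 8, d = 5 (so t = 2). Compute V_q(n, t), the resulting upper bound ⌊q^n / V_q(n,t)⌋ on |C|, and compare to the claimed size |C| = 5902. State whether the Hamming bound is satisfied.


V_q(n, t) = 1057, q^n = 5764801, Hamming bound = 5453, |C| = 5902 > bound (violated).

Step 1: Compute V_q(n, t) = Σ_{j=0}^2 C(n, j) (q−1)^j.
  j = 0: C(8,0)·(6)^0 = 1·1 = 1.
  j = 1: C(8,1)·(6)^1 = 8·6 = 48.
  j = 2: C(8,2)·(6)^2 = 28·36 = 1008.
  V_q(n, t) = 1 + 48 + 1008 = 1057.
Step 2: q^n = 7^8 = 5764801.
Step 3: Hamming bound ⌊q^n / V_q(n,t)⌋ = ⌊5764801/1057⌋ = 5453.
Step 4: Compare |C| = 5902 to 5453: violated.
The claimed |C| lies above the Hamming bound, so no 7-ary code of length 8 with d ≥ 5 can have 5902 codewords.


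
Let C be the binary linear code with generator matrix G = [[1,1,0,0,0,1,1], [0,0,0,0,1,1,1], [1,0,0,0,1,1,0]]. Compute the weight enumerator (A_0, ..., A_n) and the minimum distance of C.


Weight distribution: A_0 = 1, A_2 = 2, A_3 = 4, A_4 = 1. Minimum distance d = 2.

Enumerate all 2^3 = 8 messages m ∈ F_2^3.
For each, compute codeword c = mG in F_2^7, then tally its weight.
  m = 000 → c = 0000000, weight = 0.
  m = 100 → c = 1100011, weight = 4.
  m = 010 → c = 0000111, weight = 3.
  m = 110 → c = 1100100, weight = 3.
  m = 001 → c = 1000110, weight = 3.
  m = 101 → c = 0100101, weight = 3.
  m = 011 → c = 1000001, weight = 2.
  m = 111 → c = 0100010, weight = 2.
Tally weights:
  weight 0: 1 codewords.
  weight 2: 2 codewords.
  weight 3: 4 codewords.
  weight 4: 1 codewords.
Minimum distance d = smallest w > 0 with A_w > 0 = 2.
Sanity: Σ A_w = 8 = 2^3 = 8 ✓.


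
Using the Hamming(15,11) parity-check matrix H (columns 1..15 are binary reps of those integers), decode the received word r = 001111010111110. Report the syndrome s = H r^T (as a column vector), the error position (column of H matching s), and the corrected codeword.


s = (0, 0, 1, 0)^T, error position = 2, corrected codeword c = 011111010111110

Compute s = H r^T mod 2 one row at a time:
  s_1 = 1 + 0 + 1 + 1 + 1 + 1 + 1 + 0 = 6 ≡ 0 (mod 2).
  s_2 = 1 + 1 + 1 + 0 + 1 + 1 + 1 + 0 = 6 ≡ 0 (mod 2).
  s_3 = 0 + 1 + 1 + 0 + 1 + 1 + 1 + 0 = 5 ≡ 1 (mod 2).
  s_4 = 0 + 1 + 1 + 0 + 0 + 1 + 1 + 0 = 4 ≡ 0 (mod 2).
s = (0, 0, 1, 0)^T — this equals column 2 of H (binary 0010), so error is at position 2.
Correct: flip bit 2 of r = 001111010111110 to get c = 011111010111110.


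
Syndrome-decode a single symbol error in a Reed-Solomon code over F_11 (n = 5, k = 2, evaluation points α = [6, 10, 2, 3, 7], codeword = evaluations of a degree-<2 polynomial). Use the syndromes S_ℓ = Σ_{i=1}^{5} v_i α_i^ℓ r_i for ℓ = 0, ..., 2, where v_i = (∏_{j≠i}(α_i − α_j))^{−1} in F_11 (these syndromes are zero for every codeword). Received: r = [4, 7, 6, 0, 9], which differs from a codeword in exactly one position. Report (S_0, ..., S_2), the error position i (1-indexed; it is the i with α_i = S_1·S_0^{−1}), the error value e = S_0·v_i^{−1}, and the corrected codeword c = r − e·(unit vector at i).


S = (5, 6, 5), error at position 2, error magnitude e = 5, c = [4, 2, 6, 0, 9].

Step 1: column multipliers v_i = (∏_{j≠i}(α_i − α_j))^{−1} mod 11.
  i = 1 (α = 6): (6−10)(6−2)(6−3)(6−7) = (−4)·4·3·(−1) = 48 ≡ 4, so v_1 = 4^{−1} = 3 (mod 11).
  i = 2 (α = 10): (10−6)(10−2)(10−3)(10−7) = 4·8·7·3 = 672 ≡ 1, so v_2 = 1^{−1} = 1 (mod 11).
  i = 3 (α = 2): (2−6)(2−10)(2−3)(2−7) = (−4)·(−8)·(−1)·(−5) = 160 ≡ 6, so v_3 = 6^{−1} = 2 (mod 11).
  i = 4 (α = 3): (3−6)(3−10)(3−2)(3−7) = (−3)·(−7)·1·(−4) = −84 ≡ 4, so v_4 = 4^{−1} = 3 (mod 11).
  i = 5 (α = 7): (7−6)(7−10)(7−2)(7−3) = 1·(−3)·5·4 = −60 ≡ 6, so v_5 = 6^{−1} = 2 (mod 11).
  v = [3, 1, 2, 3, 2].
Step 2: syndromes of r = [4, 7, 6, 0, 9] (all sums mod 11).
  S_0 = Σ v_i r_i = 3·4 + 1·7 + 2·6 + 3·0 + 2·9 = 49 ≡ 5.
  S_1 = Σ v_i α_i r_i = 3·6·4 + 1·10·7 + 2·2·6 + 3·3·0 + 2·7·9 = 292 ≡ 6.
  α_i^2 mod 11 = [3, 1, 4, 9, 5].
  S_2 = Σ v_i α_i^2 r_i = 3·3·4 + 1·1·7 + 2·4·6 + 3·9·0 + 2·5·9 = 181 ≡ 5.
  S = (5, 6, 5) ≠ 0, so r is not a codeword (an error is present).
Step 3: locate the error. For a single error e at position i, S_ℓ = v_i·e·α_i^ℓ, so α_err = S_1/S_0.
  S_0^{−1} = 5^{−1} = 9 (mod 11), so α_err = 6·9 = 54 ≡ 10 = α_2. Error position i = 2.
  Consistency check: S_2/S_1 = 5·2 = 10 ≡ 10 = α_err ✓ (single-error assumption holds).
Step 4: error magnitude e = S_0/v_2 = S_0·∏_{j≠2}(α_2 − α_j) = 5·1 = 5 ≡ 5 (mod 11).
Step 5: correct position 2: c_2 = r_2 − e = 7 − 5 ≡ 2 (mod 11). Hence c = [4, 2, 6, 0, 9].
  Check: interpolating c through the α_i gives m(x) = 7 + 5·x (degree < 2) with m(α_i) = c_i for every i, so c is indeed a codeword.


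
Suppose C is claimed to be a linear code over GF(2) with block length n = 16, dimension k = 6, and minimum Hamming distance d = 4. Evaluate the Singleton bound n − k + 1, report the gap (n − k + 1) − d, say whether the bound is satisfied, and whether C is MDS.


Singleton RHS = n − k + 1 = 11, slack = 7, bound satisfied, not MDS.

Singleton bound: d ≤ n − k + 1.
Here n = 16, k = 6, so n − k + 1 = 11.
Given d = 4, check d ≤ 11: YES.
Slack = (n − k + 1) − d = 7.
The code is NOT MDS (slack = 7 > 0).
Description: the claimed parameters are [16, 6, 4]_2; such a code would be non-MDS.


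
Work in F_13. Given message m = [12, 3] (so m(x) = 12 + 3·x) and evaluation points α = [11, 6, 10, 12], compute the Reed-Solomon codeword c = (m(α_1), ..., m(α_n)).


c = [6, 4, 3, 9]

Message polynomial: m(x) = 12 + 3·x (mod 13).
For each evaluation point α_i, compute m(α_i) mod 13:
  α_1 = 11: Horner steps 3 → 6, so m(11) = 6.
  α_2 = 6: Horner steps 3 → 4, so m(6) = 4.
  α_3 = 10: Horner steps 3 → 3, so m(10) = 3.
  α_4 = 12: Horner steps 3 → 9, so m(12) = 9.
Codeword c = [6, 4, 3, 9] ∈ F_13^4.


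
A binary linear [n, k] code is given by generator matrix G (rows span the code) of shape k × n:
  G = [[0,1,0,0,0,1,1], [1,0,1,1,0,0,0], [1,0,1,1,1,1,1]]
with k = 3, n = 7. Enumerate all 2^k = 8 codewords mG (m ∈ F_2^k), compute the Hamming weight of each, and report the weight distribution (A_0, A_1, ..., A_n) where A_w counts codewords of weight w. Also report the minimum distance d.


Weight distribution: A_0 = 1, A_2 = 1, A_3 = 3, A_5 = 1, A_6 = 2. Minimum distance d = 2.

Enumerate all 2^3 = 8 messages m ∈ F_2^3.
For each, compute codeword c = mG in F_2^7, then tally its weight.
  m = 000 → c = 0000000, weight = 0.
  m = 100 → c = 0100011, weight = 3.
  m = 010 → c = 1011000, weight = 3.
  m = 110 → c = 1111011, weight = 6.
  m = 001 → c = 1011111, weight = 6.
  m = 101 → c = 1111100, weight = 5.
  m = 011 → c = 0000111, weight = 3.
  m = 111 → c = 0100100, weight = 2.
Tally weights:
  weight 0: 1 codewords.
  weight 2: 1 codewords.
  weight 3: 3 codewords.
  weight 5: 1 codewords.
  weight 6: 2 codewords.
Minimum distance d = smallest w > 0 with A_w > 0 = 2.
Sanity: Σ A_w = 8 = 2^3 = 8 ✓.


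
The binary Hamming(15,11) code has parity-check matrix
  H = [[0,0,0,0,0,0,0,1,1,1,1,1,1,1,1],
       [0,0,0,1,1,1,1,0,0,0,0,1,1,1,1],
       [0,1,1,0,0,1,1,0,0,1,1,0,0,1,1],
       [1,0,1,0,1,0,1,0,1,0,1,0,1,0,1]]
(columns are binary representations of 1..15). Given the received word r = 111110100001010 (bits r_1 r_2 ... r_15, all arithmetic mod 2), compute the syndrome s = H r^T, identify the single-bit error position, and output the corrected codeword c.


s = (0, 1, 0, 0)^T, error position = 4, corrected codeword c = 111010100001010

Compute s = H r^T mod 2 one row at a time:
  s_1 = 0 + 0 + 0 + 0 + 1 + 0 + 1 + 0 = 2 ≡ 0 (mod 2).
  s_2 = 1 + 1 + 0 + 1 + 1 + 0 + 1 + 0 = 5 ≡ 1 (mod 2).
  s_3 = 1 + 1 + 0 + 1 + 0 + 0 + 1 + 0 = 4 ≡ 0 (mod 2).
  s_4 = 1 + 1 + 1 + 1 + 0 + 0 + 0 + 0 = 4 ≡ 0 (mod 2).
s = (0, 1, 0, 0)^T — this equals column 4 of H (binary 0100), so error is at position 4.
Correct: flip bit 4 of r = 111110100001010 to get c = 111010100001010.


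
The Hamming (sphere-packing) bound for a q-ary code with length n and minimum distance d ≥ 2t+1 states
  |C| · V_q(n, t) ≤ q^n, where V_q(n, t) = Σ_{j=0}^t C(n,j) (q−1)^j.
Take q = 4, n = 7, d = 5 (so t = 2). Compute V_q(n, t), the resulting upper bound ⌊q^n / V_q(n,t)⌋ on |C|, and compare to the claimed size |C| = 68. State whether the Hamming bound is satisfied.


V_q(n, t) = 211, q^n = 16384, Hamming bound = 77, |C| = 68 ≤ bound (satisfied).

Step 1: Compute V_q(n, t) = Σ_{j=0}^2 C(n, j) (q−1)^j.
  j = 0: C(7,0)·(3)^0 = 1·1 = 1.
  j = 1: C(7,1)·(3)^1 = 7·3 = 21.
  j = 2: C(7,2)·(3)^2 = 21·9 = 189.
  V_q(n, t) = 1 + 21 + 189 = 211.
Step 2: q^n = 4^7 = 16384.
Step 3: Hamming bound ⌊q^n / V_q(n,t)⌋ = ⌊16384/211⌋ = 77.
Step 4: Compare |C| = 68 to 77: satisfied.
The claimed |C| lies below the Hamming bound.


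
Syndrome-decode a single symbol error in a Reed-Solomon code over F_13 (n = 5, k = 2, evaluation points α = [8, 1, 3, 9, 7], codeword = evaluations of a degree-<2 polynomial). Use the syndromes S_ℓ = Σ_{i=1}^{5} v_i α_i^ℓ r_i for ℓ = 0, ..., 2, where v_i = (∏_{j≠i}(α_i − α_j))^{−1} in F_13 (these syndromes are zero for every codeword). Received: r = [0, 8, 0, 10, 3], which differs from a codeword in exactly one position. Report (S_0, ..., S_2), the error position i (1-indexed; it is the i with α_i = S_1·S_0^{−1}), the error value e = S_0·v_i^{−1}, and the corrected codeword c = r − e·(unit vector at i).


S = (9, 1, 3), error at position 3, error magnitude e = 11, c = [0, 8, 2, 10, 3].

Step 1: column multipliers v_i = (∏_{j≠i}(α_i − α_j))^{−1} mod 13.
  i = 1 (α = 8): (8−1)(8−3)(8−9)(8−7) = 7·5·(−1)·1 = −35 ≡ 4, so v_1 = 4^{−1} = 10 (mod 13).
  i = 2 (α = 1): (1−8)(1−3)(1−9)(1−7) = (−7)·(−2)·(−8)·(−6) = 672 ≡ 9, so v_2 = 9^{−1} = 3 (mod 13).
  i = 3 (α = 3): (3−8)(3−1)(3−9)(3−7) = (−5)·2·(−6)·(−4) = −240 ≡ 7, so v_3 = 7^{−1} = 2 (mod 13).
  i = 4 (α = 9): (9−8)(9−1)(9−3)(9−7) = 1·8·6·2 = 96 ≡ 5, so v_4 = 5^{−1} = 8 (mod 13).
  i = 5 (α = 7): (7−8)(7−1)(7−3)(7−9) = (−1)·6·4·(−2) = 48 ≡ 9, so v_5 = 9^{−1} = 3 (mod 13).
  v = [10, 3, 2, 8, 3].
Step 2: syndromes of r = [0, 8, 0, 10, 3] (all sums mod 13).
  S_0 = Σ v_i r_i = 10·0 + 3·8 + 2·0 + 8·10 + 3·3 = 113 ≡ 9.
  S_1 = Σ v_i α_i r_i = 10·8·0 + 3·1·8 + 2·3·0 + 8·9·10 + 3·7·3 = 807 ≡ 1.
  α_i^2 mod 13 = [12, 1, 9, 3, 10].
  S_2 = Σ v_i α_i^2 r_i = 10·12·0 + 3·1·8 + 2·9·0 + 8·3·10 + 3·10·3 = 354 ≡ 3.
  S = (9, 1, 3) ≠ 0, so r is not a codeword (an error is present).
Step 3: locate the error. For a single error e at position i, S_ℓ = v_i·e·α_i^ℓ, so α_err = S_1/S_0.
  S_0^{−1} = 9^{−1} = 3 (mod 13), so α_err = 1·3 = 3 ≡ 3 = α_3. Error position i = 3.
  Consistency check: S_2/S_1 = 3·1 = 3 ≡ 3 = α_err ✓ (single-error assumption holds).
Step 4: error magnitude e = S_0/v_3 = S_0·∏_{j≠3}(α_3 − α_j) = 9·7 = 63 ≡ 11 (mod 13).
Step 5: correct position 3: c_3 = r_3 − e = 0 − 11 ≡ 2 (mod 13). Hence c = [0, 8, 2, 10, 3].
  Check: interpolating c through the α_i gives m(x) = 11 + 10·x (degree < 2) with m(α_i) = c_i for every i, so c is indeed a codeword.


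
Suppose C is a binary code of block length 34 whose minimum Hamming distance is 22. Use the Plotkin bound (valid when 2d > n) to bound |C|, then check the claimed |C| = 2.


Plotkin bound M ≤ 4; given |C| = 2 ≤ bound (satisfied).

Check applicability: 2d = 44, n = 34.
2d − n = 10 > 0, so Plotkin applies.
Compute d/(2d−n) = 22/10 ≈ 2.2000.
⌊d/(2d−n)⌋ = 2.
Plotkin bound: M ≤ 2·2 = 4.
Given |C| = 2, check: satisfied.
This |C| is below the Plotkin bound.


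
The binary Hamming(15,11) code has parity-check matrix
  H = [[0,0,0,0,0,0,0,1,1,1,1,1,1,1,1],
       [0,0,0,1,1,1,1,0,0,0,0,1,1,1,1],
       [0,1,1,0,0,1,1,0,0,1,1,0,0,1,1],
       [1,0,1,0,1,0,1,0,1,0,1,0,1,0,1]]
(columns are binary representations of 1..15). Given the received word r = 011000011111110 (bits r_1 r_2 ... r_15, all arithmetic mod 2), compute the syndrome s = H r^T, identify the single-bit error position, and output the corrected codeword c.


s = (1, 1, 1, 0)^T, error position = 14, corrected codeword c = 011000011111100

Compute s = H r^T mod 2 one row at a time:
  s_1 = 1 + 1 + 1 + 1 + 1 + 1 + 1 + 0 = 7 ≡ 1 (mod 2).
  s_2 = 0 + 0 + 0 + 0 + 1 + 1 + 1 + 0 = 3 ≡ 1 (mod 2).
  s_3 = 1 + 1 + 0 + 0 + 1 + 1 + 1 + 0 = 5 ≡ 1 (mod 2).
  s_4 = 0 + 1 + 0 + 0 + 1 + 1 + 1 + 0 = 4 ≡ 0 (mod 2).
s = (1, 1, 1, 0)^T — this equals column 14 of H (binary 1110), so error is at position 14.
Correct: flip bit 14 of r = 011000011111110 to get c = 011000011111100.


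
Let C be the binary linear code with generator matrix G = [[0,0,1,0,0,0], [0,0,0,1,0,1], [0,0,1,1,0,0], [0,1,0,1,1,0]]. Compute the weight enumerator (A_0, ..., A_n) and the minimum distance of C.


Weight distribution: A_0 = 1, A_1 = 3, A_2 = 4, A_3 = 4, A_4 = 3, A_5 = 1. Minimum distance d = 1.

Enumerate all 2^4 = 16 messages m ∈ F_2^4.
For each, compute codeword c = mG in F_2^6, then tally its weight.
  m = 0000 → c = 000000, weight = 0.
  m = 1000 → c = 001000, weight = 1.
  m = 0100 → c = 000101, weight = 2.
  m = 1100 → c = 001101, weight = 3.
  m = 0010 → c = 001100, weight = 2.
  m = 1010 → c = 000100, weight = 1.
  m = 0110 → c = 001001, weight = 2.
  m = 1110 → c = 000001, weight = 1.
  m = 0001 → c = 010110, weight = 3.
  m = 1001 → c = 011110, weight = 4.
  m = 0101 → c = 010011, weight = 3.
  m = 1101 → c = 011011, weight = 4.
  m = 0011 → c = 011010, weight = 3.
  m = 1011 → c = 010010, weight = 2.
  m = 0111 → c = 011111, weight = 5.
  m = 1111 → c = 010111, weight = 4.
Tally weights:
  weight 0: 1 codewords.
  weight 1: 3 codewords.
  weight 2: 4 codewords.
  weight 3: 4 codewords.
  weight 4: 3 codewords.
  weight 5: 1 codewords.
Minimum distance d = smallest w > 0 with A_w > 0 = 1.
Sanity: Σ A_w = 16 = 2^4 = 16 ✓.


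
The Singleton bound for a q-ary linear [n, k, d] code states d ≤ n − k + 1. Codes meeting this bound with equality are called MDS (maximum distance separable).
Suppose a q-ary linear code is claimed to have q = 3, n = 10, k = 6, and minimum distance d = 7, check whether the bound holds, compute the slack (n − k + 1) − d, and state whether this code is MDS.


Singleton RHS = n − k + 1 = 5, slack = -2, bound violated (no such code; not MDS).

Singleton bound: d ≤ n − k + 1.
Here n = 10, k = 6, so n − k + 1 = 5.
Given d = 7, check d ≤ 5: NO.
Slack = (n − k + 1) − d = -2.
The slack is negative: d = 7 exceeds n − k + 1 = 5 by 2, so the Singleton bound is violated and no linear [10, 6, 7]_3 code can exist. In particular it is not MDS (MDS requires d = n − k + 1 exactly).
Description: the claimed parameters are [10, 6, 7]_3; such a code would be impossible (violates the Singleton bound).


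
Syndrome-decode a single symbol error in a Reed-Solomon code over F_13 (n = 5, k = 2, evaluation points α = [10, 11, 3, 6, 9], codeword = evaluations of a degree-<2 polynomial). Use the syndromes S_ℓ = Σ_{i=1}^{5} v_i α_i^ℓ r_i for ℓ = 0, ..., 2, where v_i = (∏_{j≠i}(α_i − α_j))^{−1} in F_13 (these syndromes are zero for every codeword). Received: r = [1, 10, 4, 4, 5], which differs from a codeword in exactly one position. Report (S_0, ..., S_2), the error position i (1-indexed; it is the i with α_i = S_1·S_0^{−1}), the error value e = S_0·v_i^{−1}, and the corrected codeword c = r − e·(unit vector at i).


S = (2, 6, 5), error at position 3, error magnitude e = 1, c = [1, 10, 3, 4, 5].

Step 1: column multipliers v_i = (∏_{j≠i}(α_i − α_j))^{−1} mod 13.
  i = 1 (α = 10): (10−11)(10−3)(10−6)(10−9) = (−1)·7·4·1 = −28 ≡ 11, so v_1 = 11^{−1} = 6 (mod 13).
  i = 2 (α = 11): (11−10)(11−3)(11−6)(11−9) = 1·8·5·2 = 80 ≡ 2, so v_2 = 2^{−1} = 7 (mod 13).
  i = 3 (α = 3): (3−10)(3−11)(3−6)(3−9) = (−7)·(−8)·(−3)·(−6) = 1008 ≡ 7, so v_3 = 7^{−1} = 2 (mod 13).
  i = 4 (α = 6): (6−10)(6−11)(6−3)(6−9) = (−4)·(−5)·3·(−3) = −180 ≡ 2, so v_4 = 2^{−1} = 7 (mod 13).
  i = 5 (α = 9): (9−10)(9−11)(9−3)(9−6) = (−1)·(−2)·6·3 = 36 ≡ 10, so v_5 = 10^{−1} = 4 (mod 13).
  v = [6, 7, 2, 7, 4].
Step 2: syndromes of r = [1, 10, 4, 4, 5] (all sums mod 13).
  S_0 = Σ v_i r_i = 6·1 + 7·10 + 2·4 + 7·4 + 4·5 = 132 ≡ 2.
  S_1 = Σ v_i α_i r_i = 6·10·1 + 7·11·10 + 2·3·4 + 7·6·4 + 4·9·5 = 1202 ≡ 6.
  α_i^2 mod 13 = [9, 4, 9, 10, 3].
  S_2 = Σ v_i α_i^2 r_i = 6·9·1 + 7·4·10 + 2·9·4 + 7·10·4 + 4·3·5 = 746 ≡ 5.
  S = (2, 6, 5) ≠ 0, so r is not a codeword (an error is present).
Step 3: locate the error. For a single error e at position i, S_ℓ = v_i·e·α_i^ℓ, so α_err = S_1/S_0.
  S_0^{−1} = 2^{−1} = 7 (mod 13), so α_err = 6·7 = 42 ≡ 3 = α_3. Error position i = 3.
  Consistency check: S_2/S_1 = 5·11 = 55 ≡ 3 = α_err ✓ (single-error assumption holds).
Step 4: error magnitude e = S_0/v_3 = S_0·∏_{j≠3}(α_3 − α_j) = 2·7 = 14 ≡ 1 (mod 13).
Step 5: correct position 3: c_3 = r_3 − e = 4 − 1 ≡ 3 (mod 13). Hence c = [1, 10, 3, 4, 5].
  Check: interpolating c through the α_i gives m(x) = 2 + 9·x (degree < 2) with m(α_i) = c_i for every i, so c is indeed a codeword.


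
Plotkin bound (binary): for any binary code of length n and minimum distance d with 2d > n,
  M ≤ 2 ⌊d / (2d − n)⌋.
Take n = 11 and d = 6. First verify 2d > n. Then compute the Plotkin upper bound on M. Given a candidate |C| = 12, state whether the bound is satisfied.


Plotkin bound M ≤ 12; given |C| = 12 ≤ bound (satisfied).

Check applicability: 2d = 12, n = 11.
2d − n = 1 > 0, so Plotkin applies.
Compute d/(2d−n) = 6/1 ≈ 6.0000.
⌊d/(2d−n)⌋ = 6.
Plotkin bound: M ≤ 2·6 = 12.
Given |C| = 12, check: satisfied.
This |C| is at the Plotkin bound.


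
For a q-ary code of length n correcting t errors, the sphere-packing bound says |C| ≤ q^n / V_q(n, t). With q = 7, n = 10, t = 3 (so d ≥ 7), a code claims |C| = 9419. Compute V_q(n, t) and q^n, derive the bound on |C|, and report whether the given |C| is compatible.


V_q(n, t) = 27601, q^n = 282475249, Hamming bound = 10234, |C| = 9419 ≤ bound (satisfied).

Step 1: Compute V_q(n, t) = Σ_{j=0}^3 C(n, j) (q−1)^j.
  j = 0: C(10,0)·(6)^0 = 1·1 = 1.
  j = 1: C(10,1)·(6)^1 = 10·6 = 60.
  j = 2: C(10,2)·(6)^2 = 45·36 = 1620.
  j = 3: C(10,3)·(6)^3 = 120·216 = 25920.
  V_q(n, t) = 1 + 60 + 1620 + 25920 = 27601.
Step 2: q^n = 7^10 = 282475249.
Step 3: Hamming bound ⌊q^n / V_q(n,t)⌋ = ⌊282475249/27601⌋ = 10234.
Step 4: Compare |C| = 9419 to 10234: satisfied.
The claimed |C| lies below the Hamming bound.


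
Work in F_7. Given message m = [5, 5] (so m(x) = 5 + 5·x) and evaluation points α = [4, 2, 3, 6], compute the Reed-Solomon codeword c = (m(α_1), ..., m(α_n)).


c = [4, 1, 6, 0]

Message polynomial: m(x) = 5 + 5·x (mod 7).
For each evaluation point α_i, compute m(α_i) mod 7:
  α_1 = 4: Horner steps 5 → 4, so m(4) = 4.
  α_2 = 2: Horner steps 5 → 1, so m(2) = 1.
  α_3 = 3: Horner steps 5 → 6, so m(3) = 6.
  α_4 = 6: Horner steps 5 → 0, so m(6) = 0.
Codeword c = [4, 1, 6, 0] ∈ F_7^4.


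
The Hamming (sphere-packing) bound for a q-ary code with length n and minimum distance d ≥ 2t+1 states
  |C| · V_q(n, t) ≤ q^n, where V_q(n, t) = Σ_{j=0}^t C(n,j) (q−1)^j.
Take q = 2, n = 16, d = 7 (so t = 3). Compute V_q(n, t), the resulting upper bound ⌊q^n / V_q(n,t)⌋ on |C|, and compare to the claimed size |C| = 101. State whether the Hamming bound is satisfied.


V_q(n, t) = 697, q^n = 65536, Hamming bound = 94, |C| = 101 > bound (violated).

Step 1: Compute V_q(n, t) = Σ_{j=0}^3 C(n, j) (q−1)^j.
  j = 0: C(16,0)·(1)^0 = 1·1 = 1.
  j = 1: C(16,1)·(1)^1 = 16·1 = 16.
  j = 2: C(16,2)·(1)^2 = 120·1 = 120.
  j = 3: C(16,3)·(1)^3 = 560·1 = 560.
  V_q(n, t) = 1 + 16 + 120 + 560 = 697.
Step 2: q^n = 2^16 = 65536.
Step 3: Hamming bound ⌊q^n / V_q(n,t)⌋ = ⌊65536/697⌋ = 94.
Step 4: Compare |C| = 101 to 94: violated.
The claimed |C| lies above the Hamming bound, so no 2-ary code of length 16 with d ≥ 7 can have 101 codewords.


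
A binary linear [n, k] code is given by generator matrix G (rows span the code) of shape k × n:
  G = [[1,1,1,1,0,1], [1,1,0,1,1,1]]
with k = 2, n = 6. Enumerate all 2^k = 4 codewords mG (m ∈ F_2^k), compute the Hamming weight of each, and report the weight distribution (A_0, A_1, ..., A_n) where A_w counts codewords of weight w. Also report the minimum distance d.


Weight distribution: A_0 = 1, A_2 = 1, A_5 = 2. Minimum distance d = 2.

Enumerate all 2^2 = 4 messages m ∈ F_2^2.
For each, compute codeword c = mG in F_2^6, then tally its weight.
  m = 00 → c = 000000, weight = 0.
  m = 10 → c = 111101, weight = 5.
  m = 01 → c = 110111, weight = 5.
  m = 11 → c = 001010, weight = 2.
Tally weights:
  weight 0: 1 codewords.
  weight 2: 1 codewords.
  weight 5: 2 codewords.
Minimum distance d = smallest w > 0 with A_w > 0 = 2.
Sanity: Σ A_w = 4 = 2^2 = 4 ✓.


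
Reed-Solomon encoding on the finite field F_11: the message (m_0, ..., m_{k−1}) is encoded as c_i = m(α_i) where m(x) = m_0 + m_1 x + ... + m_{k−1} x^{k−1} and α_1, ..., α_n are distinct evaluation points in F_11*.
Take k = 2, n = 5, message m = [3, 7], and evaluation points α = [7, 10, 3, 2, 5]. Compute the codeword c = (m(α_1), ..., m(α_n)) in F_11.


c = [8, 7, 2, 6, 5]

Message polynomial: m(x) = 3 + 7·x (mod 11).
For each evaluation point α_i, compute m(α_i) mod 11:
  α_1 = 7: Horner steps 7 → 8, so m(7) = 8.
  α_2 = 10: Horner steps 7 → 7, so m(10) = 7.
  α_3 = 3: Horner steps 7 → 2, so m(3) = 2.
  α_4 = 2: Horner steps 7 → 6, so m(2) = 6.
  α_5 = 5: Horner steps 7 → 5, so m(5) = 5.
Codeword c = [8, 7, 2, 6, 5] ∈ F_11^5.


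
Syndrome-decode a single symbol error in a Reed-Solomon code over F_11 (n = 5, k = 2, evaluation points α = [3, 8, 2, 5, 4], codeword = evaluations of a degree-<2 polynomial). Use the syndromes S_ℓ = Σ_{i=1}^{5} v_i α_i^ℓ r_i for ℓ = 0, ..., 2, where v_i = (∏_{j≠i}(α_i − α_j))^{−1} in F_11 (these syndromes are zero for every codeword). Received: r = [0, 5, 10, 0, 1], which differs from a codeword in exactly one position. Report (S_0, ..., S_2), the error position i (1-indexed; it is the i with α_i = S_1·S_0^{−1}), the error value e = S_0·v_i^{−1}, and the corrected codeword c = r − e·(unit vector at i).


S = (5, 3, 4), error at position 4, error magnitude e = 9, c = [0, 5, 10, 2, 1].

Step 1: column multipliers v_i = (∏_{j≠i}(α_i − α_j))^{−1} mod 11.
  i = 1 (α = 3): (3−8)(3−2)(3−5)(3−4) = (−5)·1·(−2)·(−1) = −10 ≡ 1, so v_1 = 1^{−1} = 1 (mod 11).
  i = 2 (α = 8): (8−3)(8−2)(8−5)(8−4) = 5·6·3·4 = 360 ≡ 8, so v_2 = 8^{−1} = 7 (mod 11).
  i = 3 (α = 2): (2−3)(2−8)(2−5)(2−4) = (−1)·(−6)·(−3)·(−2) = 36 ≡ 3, so v_3 = 3^{−1} = 4 (mod 11).
  i = 4 (α = 5): (5−3)(5−8)(5−2)(5−4) = 2·(−3)·3·1 = −18 ≡ 4, so v_4 = 4^{−1} = 3 (mod 11).
  i = 5 (α = 4): (4−3)(4−8)(4−2)(4−5) = 1·(−4)·2·(−1) = 8 ≡ 8, so v_5 = 8^{−1} = 7 (mod 11).
  v = [1, 7, 4, 3, 7].
Step 2: syndromes of r = [0, 5, 10, 0, 1] (all sums mod 11).
  S_0 = Σ v_i r_i = 1·0 + 7·5 + 4·10 + 3·0 + 7·1 = 82 ≡ 5.
  S_1 = Σ v_i α_i r_i = 1·3·0 + 7·8·5 + 4·2·10 + 3·5·0 + 7·4·1 = 388 ≡ 3.
  α_i^2 mod 11 = [9, 9, 4, 3, 5].
  S_2 = Σ v_i α_i^2 r_i = 1·9·0 + 7·9·5 + 4·4·10 + 3·3·0 + 7·5·1 = 510 ≡ 4.
  S = (5, 3, 4) ≠ 0, so r is not a codeword (an error is present).
Step 3: locate the error. For a single error e at position i, S_ℓ = v_i·e·α_i^ℓ, so α_err = S_1/S_0.
  S_0^{−1} = 5^{−1} = 9 (mod 11), so α_err = 3·9 = 27 ≡ 5 = α_4. Error position i = 4.
  Consistency check: S_2/S_1 = 4·4 = 16 ≡ 5 = α_err ✓ (single-error assumption holds).
Step 4: error magnitude e = S_0/v_4 = S_0·∏_{j≠4}(α_4 − α_j) = 5·4 = 20 ≡ 9 (mod 11).
Step 5: correct position 4: c_4 = r_4 − e = 0 − 9 ≡ 2 (mod 11). Hence c = [0, 5, 10, 2, 1].
  Check: interpolating c through the α_i gives m(x) = 8 + 1·x (degree < 2) with m(α_i) = c_i for every i, so c is indeed a codeword.


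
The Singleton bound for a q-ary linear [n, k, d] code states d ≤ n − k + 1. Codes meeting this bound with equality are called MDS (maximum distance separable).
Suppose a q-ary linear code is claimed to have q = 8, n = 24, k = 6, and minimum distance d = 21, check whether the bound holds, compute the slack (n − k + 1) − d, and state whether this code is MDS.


Singleton RHS = n − k + 1 = 19, slack = -2, bound violated (no such code; not MDS).

Singleton bound: d ≤ n − k + 1.
Here n = 24, k = 6, so n − k + 1 = 19.
Given d = 21, check d ≤ 19: NO.
Slack = (n − k + 1) − d = -2.
The slack is negative: d = 21 exceeds n − k + 1 = 19 by 2, so the Singleton bound is violated and no linear [24, 6, 21]_8 code can exist. In particular it is not MDS (MDS requires d = n − k + 1 exactly).
Description: the claimed parameters are [24, 6, 21]_8; such a code would be impossible (violates the Singleton bound).
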